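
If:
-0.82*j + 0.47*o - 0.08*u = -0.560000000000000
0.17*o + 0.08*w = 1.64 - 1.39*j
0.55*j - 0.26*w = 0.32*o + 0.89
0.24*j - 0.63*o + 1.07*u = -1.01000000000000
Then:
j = 1.19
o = 0.76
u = -0.76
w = -1.83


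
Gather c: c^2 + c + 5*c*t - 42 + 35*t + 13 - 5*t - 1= c^2 + c*(5*t + 1) + 30*t - 30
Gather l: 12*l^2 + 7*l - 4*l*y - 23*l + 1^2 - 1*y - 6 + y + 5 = 12*l^2 + l*(-4*y - 16)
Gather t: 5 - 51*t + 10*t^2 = 10*t^2 - 51*t + 5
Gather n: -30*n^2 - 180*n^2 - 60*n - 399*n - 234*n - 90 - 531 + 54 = -210*n^2 - 693*n - 567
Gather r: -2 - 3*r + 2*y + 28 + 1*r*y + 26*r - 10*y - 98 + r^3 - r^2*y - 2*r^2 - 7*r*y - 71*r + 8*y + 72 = r^3 + r^2*(-y - 2) + r*(-6*y - 48)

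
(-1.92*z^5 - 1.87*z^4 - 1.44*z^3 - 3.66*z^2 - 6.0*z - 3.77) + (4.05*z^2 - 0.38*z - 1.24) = -1.92*z^5 - 1.87*z^4 - 1.44*z^3 + 0.39*z^2 - 6.38*z - 5.01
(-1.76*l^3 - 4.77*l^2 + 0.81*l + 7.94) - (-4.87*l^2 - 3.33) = -1.76*l^3 + 0.100000000000001*l^2 + 0.81*l + 11.27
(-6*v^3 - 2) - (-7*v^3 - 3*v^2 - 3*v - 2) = v^3 + 3*v^2 + 3*v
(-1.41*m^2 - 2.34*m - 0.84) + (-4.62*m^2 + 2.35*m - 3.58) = -6.03*m^2 + 0.0100000000000002*m - 4.42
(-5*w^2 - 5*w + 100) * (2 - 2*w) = 10*w^3 - 210*w + 200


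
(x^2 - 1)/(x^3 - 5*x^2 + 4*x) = (x + 1)/(x*(x - 4))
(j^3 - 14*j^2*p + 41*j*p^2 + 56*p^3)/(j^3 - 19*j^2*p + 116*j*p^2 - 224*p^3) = (-j - p)/(-j + 4*p)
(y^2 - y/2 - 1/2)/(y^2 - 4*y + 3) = (y + 1/2)/(y - 3)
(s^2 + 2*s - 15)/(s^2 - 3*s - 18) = (-s^2 - 2*s + 15)/(-s^2 + 3*s + 18)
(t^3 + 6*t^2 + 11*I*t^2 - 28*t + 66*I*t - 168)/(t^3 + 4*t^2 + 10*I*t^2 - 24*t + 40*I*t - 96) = (t^2 + t*(6 + 7*I) + 42*I)/(t^2 + t*(4 + 6*I) + 24*I)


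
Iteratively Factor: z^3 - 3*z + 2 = (z - 1)*(z^2 + z - 2) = (z - 1)^2*(z + 2)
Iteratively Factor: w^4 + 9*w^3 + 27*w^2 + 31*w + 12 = (w + 4)*(w^3 + 5*w^2 + 7*w + 3) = (w + 1)*(w + 4)*(w^2 + 4*w + 3) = (w + 1)*(w + 3)*(w + 4)*(w + 1)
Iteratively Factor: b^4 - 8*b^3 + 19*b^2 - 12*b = (b)*(b^3 - 8*b^2 + 19*b - 12) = b*(b - 1)*(b^2 - 7*b + 12) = b*(b - 3)*(b - 1)*(b - 4)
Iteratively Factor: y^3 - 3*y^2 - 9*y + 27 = (y - 3)*(y^2 - 9) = (y - 3)*(y + 3)*(y - 3)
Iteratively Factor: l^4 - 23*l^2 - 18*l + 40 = (l + 4)*(l^3 - 4*l^2 - 7*l + 10) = (l + 2)*(l + 4)*(l^2 - 6*l + 5) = (l - 5)*(l + 2)*(l + 4)*(l - 1)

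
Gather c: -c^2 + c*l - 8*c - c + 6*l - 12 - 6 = -c^2 + c*(l - 9) + 6*l - 18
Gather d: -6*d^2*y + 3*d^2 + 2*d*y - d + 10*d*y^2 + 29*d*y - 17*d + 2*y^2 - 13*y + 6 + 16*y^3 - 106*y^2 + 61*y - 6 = d^2*(3 - 6*y) + d*(10*y^2 + 31*y - 18) + 16*y^3 - 104*y^2 + 48*y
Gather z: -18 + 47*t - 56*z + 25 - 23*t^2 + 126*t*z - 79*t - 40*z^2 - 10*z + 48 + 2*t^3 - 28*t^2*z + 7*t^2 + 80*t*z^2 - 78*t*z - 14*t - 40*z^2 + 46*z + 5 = 2*t^3 - 16*t^2 - 46*t + z^2*(80*t - 80) + z*(-28*t^2 + 48*t - 20) + 60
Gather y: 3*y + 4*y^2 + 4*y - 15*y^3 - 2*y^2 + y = -15*y^3 + 2*y^2 + 8*y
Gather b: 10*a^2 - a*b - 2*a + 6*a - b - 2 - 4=10*a^2 + 4*a + b*(-a - 1) - 6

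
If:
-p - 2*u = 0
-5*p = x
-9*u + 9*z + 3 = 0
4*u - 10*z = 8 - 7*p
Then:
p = 7/15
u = -7/30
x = -7/3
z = -17/30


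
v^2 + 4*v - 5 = (v - 1)*(v + 5)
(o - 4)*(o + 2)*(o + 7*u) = o^3 + 7*o^2*u - 2*o^2 - 14*o*u - 8*o - 56*u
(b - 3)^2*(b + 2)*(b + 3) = b^4 - b^3 - 15*b^2 + 9*b + 54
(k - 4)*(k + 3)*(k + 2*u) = k^3 + 2*k^2*u - k^2 - 2*k*u - 12*k - 24*u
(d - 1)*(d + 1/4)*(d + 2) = d^3 + 5*d^2/4 - 7*d/4 - 1/2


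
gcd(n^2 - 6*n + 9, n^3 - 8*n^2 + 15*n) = n - 3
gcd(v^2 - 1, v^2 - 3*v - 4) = v + 1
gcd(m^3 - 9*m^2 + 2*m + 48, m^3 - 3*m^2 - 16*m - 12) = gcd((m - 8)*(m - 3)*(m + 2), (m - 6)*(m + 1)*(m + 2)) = m + 2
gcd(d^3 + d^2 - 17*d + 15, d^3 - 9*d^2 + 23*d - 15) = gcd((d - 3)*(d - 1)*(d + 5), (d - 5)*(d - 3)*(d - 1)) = d^2 - 4*d + 3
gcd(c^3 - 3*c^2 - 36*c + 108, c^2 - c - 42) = c + 6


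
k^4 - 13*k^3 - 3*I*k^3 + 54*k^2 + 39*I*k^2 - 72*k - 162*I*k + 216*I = (k - 6)*(k - 4)*(k - 3)*(k - 3*I)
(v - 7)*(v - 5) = v^2 - 12*v + 35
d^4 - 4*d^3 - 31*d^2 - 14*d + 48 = (d - 8)*(d - 1)*(d + 2)*(d + 3)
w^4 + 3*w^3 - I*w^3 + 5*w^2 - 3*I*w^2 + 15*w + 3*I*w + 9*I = (w + 3)*(w - 3*I)*(w + I)^2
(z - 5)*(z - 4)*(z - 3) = z^3 - 12*z^2 + 47*z - 60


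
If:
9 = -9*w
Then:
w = -1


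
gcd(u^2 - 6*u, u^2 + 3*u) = u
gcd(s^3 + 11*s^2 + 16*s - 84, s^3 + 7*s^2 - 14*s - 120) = s + 6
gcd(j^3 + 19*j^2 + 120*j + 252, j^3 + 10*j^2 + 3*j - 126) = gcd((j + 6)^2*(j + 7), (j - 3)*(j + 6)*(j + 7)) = j^2 + 13*j + 42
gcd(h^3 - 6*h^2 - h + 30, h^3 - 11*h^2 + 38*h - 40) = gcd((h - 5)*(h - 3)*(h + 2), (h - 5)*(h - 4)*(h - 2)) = h - 5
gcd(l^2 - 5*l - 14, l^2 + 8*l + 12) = l + 2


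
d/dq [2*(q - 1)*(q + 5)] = 4*q + 8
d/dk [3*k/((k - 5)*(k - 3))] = 3*(15 - k^2)/(k^4 - 16*k^3 + 94*k^2 - 240*k + 225)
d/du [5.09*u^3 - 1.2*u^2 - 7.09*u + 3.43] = 15.27*u^2 - 2.4*u - 7.09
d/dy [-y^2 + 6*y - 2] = 6 - 2*y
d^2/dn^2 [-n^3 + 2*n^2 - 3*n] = 4 - 6*n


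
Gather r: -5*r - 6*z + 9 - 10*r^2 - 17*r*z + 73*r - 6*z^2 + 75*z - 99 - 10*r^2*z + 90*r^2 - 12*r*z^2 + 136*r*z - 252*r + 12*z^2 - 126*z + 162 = r^2*(80 - 10*z) + r*(-12*z^2 + 119*z - 184) + 6*z^2 - 57*z + 72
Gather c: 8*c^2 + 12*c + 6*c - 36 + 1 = 8*c^2 + 18*c - 35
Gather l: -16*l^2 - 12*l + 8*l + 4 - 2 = -16*l^2 - 4*l + 2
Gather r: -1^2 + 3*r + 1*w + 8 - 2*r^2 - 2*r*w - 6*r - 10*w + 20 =-2*r^2 + r*(-2*w - 3) - 9*w + 27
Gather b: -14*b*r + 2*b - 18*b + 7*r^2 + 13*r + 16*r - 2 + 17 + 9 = b*(-14*r - 16) + 7*r^2 + 29*r + 24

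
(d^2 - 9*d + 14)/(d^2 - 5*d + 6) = (d - 7)/(d - 3)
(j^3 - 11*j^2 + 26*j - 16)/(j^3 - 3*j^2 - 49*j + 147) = (j^3 - 11*j^2 + 26*j - 16)/(j^3 - 3*j^2 - 49*j + 147)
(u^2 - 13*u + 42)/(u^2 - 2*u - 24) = (u - 7)/(u + 4)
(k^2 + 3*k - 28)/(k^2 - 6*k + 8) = (k + 7)/(k - 2)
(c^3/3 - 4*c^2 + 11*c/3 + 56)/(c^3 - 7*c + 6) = (c^2 - 15*c + 56)/(3*(c^2 - 3*c + 2))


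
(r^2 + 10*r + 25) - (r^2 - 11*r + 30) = 21*r - 5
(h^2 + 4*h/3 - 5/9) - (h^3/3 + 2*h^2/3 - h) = -h^3/3 + h^2/3 + 7*h/3 - 5/9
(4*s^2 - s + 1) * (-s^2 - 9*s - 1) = -4*s^4 - 35*s^3 + 4*s^2 - 8*s - 1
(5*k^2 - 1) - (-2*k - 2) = 5*k^2 + 2*k + 1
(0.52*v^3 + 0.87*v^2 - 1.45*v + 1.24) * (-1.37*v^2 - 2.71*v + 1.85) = -0.7124*v^5 - 2.6011*v^4 + 0.5908*v^3 + 3.8402*v^2 - 6.0429*v + 2.294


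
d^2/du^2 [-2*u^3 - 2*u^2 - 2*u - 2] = -12*u - 4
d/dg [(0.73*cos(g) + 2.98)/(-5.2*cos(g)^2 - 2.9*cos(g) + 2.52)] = (3.796*sin(g)^2 - 30.992*cos(g) - 14.2776)*sin(g)/(5.2*cos(g)^2 + 2.9*cos(g) - 2.52)^2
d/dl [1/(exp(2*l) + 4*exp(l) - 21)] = 2*(-exp(l) - 2)*exp(l)/(exp(2*l) + 4*exp(l) - 21)^2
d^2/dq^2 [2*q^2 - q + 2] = 4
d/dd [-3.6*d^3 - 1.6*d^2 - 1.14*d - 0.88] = -10.8*d^2 - 3.2*d - 1.14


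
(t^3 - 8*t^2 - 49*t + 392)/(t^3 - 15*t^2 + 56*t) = (t + 7)/t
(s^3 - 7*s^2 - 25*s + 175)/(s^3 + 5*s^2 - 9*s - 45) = (s^2 - 12*s + 35)/(s^2 - 9)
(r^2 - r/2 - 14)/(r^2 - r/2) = (2*r^2 - r - 28)/(r*(2*r - 1))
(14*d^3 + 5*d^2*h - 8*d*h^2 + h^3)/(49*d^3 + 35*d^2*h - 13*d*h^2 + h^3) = (2*d - h)/(7*d - h)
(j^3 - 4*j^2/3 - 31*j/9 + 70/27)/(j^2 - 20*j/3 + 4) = (9*j^2 - 6*j - 35)/(9*(j - 6))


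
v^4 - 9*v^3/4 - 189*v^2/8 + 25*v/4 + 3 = (v - 6)*(v - 1/2)*(v + 1/4)*(v + 4)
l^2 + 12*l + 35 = (l + 5)*(l + 7)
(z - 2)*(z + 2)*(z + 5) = z^3 + 5*z^2 - 4*z - 20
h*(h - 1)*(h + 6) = h^3 + 5*h^2 - 6*h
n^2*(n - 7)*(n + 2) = n^4 - 5*n^3 - 14*n^2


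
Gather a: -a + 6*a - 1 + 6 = 5*a + 5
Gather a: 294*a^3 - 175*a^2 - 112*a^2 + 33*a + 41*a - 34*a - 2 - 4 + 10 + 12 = 294*a^3 - 287*a^2 + 40*a + 16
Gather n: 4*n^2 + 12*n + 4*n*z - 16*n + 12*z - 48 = 4*n^2 + n*(4*z - 4) + 12*z - 48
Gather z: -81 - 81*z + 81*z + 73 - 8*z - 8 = -8*z - 16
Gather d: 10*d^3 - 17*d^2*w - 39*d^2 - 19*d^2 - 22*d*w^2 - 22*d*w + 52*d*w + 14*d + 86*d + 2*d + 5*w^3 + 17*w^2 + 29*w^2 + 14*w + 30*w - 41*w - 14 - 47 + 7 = 10*d^3 + d^2*(-17*w - 58) + d*(-22*w^2 + 30*w + 102) + 5*w^3 + 46*w^2 + 3*w - 54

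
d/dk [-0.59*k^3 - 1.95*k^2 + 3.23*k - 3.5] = -1.77*k^2 - 3.9*k + 3.23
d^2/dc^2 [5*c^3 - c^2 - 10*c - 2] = 30*c - 2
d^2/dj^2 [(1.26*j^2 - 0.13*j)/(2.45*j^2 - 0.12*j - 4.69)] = (7.105427357601e-15*j^4 - 0.81977*j^3 + 86.86818*j^2 - 8.96259*j + 55.5765)/(14.706125*j^6 - 2.1609*j^5 - 84.349335*j^4 + 8.271432*j^3 + 161.468727*j^2 - 7.918596*j - 103.161709)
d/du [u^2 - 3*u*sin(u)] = -3*u*cos(u) + 2*u - 3*sin(u)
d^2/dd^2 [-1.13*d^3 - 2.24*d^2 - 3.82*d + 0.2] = -6.78*d - 4.48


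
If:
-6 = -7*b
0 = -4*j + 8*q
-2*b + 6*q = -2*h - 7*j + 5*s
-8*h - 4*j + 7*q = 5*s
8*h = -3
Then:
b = 6/7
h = -3/8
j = 51/98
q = 51/196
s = 537/980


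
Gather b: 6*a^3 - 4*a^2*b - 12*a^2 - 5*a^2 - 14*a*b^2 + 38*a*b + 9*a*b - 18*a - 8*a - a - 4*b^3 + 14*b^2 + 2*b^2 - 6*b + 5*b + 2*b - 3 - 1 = 6*a^3 - 17*a^2 - 27*a - 4*b^3 + b^2*(16 - 14*a) + b*(-4*a^2 + 47*a + 1) - 4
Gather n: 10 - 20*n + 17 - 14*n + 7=34 - 34*n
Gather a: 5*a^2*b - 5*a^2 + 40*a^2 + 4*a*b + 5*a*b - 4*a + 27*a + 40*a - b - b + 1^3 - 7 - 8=a^2*(5*b + 35) + a*(9*b + 63) - 2*b - 14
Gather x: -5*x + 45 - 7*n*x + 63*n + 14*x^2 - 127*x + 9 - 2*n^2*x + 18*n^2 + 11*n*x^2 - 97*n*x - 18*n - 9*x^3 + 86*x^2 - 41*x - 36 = 18*n^2 + 45*n - 9*x^3 + x^2*(11*n + 100) + x*(-2*n^2 - 104*n - 173) + 18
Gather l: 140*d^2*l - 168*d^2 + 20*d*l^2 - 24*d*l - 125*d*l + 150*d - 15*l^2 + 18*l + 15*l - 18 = -168*d^2 + 150*d + l^2*(20*d - 15) + l*(140*d^2 - 149*d + 33) - 18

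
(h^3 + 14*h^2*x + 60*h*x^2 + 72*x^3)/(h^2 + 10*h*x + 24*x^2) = (h^2 + 8*h*x + 12*x^2)/(h + 4*x)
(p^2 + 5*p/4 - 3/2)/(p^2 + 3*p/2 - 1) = (4*p - 3)/(2*(2*p - 1))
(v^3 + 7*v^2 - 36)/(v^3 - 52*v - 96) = (v^2 + v - 6)/(v^2 - 6*v - 16)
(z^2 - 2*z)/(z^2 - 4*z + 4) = z/(z - 2)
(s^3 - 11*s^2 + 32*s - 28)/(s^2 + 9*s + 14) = (s^3 - 11*s^2 + 32*s - 28)/(s^2 + 9*s + 14)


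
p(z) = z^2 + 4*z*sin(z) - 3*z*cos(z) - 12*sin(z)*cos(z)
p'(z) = 3*z*sin(z) + 4*z*cos(z) + 2*z + 12*sin(z)^2 + 4*sin(z) - 12*cos(z)^2 - 3*cos(z)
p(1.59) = 9.21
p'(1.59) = 23.88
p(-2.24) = 2.04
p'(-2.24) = 7.84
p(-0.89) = 11.11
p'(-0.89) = -4.45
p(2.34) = 23.08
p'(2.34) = 8.56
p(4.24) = 3.80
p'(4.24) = -5.73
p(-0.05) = 0.76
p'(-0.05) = -15.43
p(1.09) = -1.38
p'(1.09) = 16.12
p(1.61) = 9.69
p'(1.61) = 23.87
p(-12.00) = 143.19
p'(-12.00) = -89.30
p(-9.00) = 66.73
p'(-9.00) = 19.09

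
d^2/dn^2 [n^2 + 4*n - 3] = 2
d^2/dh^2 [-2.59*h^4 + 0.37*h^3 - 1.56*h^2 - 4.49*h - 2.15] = -31.08*h^2 + 2.22*h - 3.12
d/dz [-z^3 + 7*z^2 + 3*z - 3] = -3*z^2 + 14*z + 3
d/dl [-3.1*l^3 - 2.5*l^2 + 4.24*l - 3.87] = -9.3*l^2 - 5.0*l + 4.24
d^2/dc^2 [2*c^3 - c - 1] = 12*c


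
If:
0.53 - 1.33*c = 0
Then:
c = 0.40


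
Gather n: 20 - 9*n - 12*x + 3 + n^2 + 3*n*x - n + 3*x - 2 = n^2 + n*(3*x - 10) - 9*x + 21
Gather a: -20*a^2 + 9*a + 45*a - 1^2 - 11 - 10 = -20*a^2 + 54*a - 22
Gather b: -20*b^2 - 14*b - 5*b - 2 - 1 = -20*b^2 - 19*b - 3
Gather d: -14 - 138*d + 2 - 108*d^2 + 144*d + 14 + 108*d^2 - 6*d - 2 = 0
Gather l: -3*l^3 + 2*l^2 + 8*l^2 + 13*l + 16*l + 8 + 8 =-3*l^3 + 10*l^2 + 29*l + 16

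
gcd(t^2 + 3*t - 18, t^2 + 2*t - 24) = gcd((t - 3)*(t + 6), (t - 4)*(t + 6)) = t + 6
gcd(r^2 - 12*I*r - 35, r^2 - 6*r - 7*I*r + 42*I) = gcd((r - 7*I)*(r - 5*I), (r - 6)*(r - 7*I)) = r - 7*I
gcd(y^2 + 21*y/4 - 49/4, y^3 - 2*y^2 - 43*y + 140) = y + 7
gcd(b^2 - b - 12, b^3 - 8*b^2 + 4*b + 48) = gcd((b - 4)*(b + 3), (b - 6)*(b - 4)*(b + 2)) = b - 4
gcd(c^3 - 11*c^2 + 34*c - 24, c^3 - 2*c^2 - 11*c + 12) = c^2 - 5*c + 4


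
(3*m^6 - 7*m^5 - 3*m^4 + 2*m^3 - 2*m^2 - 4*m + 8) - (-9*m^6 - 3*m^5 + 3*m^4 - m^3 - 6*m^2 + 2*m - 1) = 12*m^6 - 4*m^5 - 6*m^4 + 3*m^3 + 4*m^2 - 6*m + 9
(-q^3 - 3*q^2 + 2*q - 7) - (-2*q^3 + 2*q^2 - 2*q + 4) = q^3 - 5*q^2 + 4*q - 11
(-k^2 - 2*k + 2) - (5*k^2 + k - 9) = -6*k^2 - 3*k + 11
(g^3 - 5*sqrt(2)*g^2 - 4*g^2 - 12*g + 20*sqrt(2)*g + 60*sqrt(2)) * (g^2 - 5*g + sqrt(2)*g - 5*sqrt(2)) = g^5 - 9*g^4 - 4*sqrt(2)*g^4 - 2*g^3 + 36*sqrt(2)*g^3 - 32*sqrt(2)*g^2 + 150*g^2 - 240*sqrt(2)*g - 80*g - 600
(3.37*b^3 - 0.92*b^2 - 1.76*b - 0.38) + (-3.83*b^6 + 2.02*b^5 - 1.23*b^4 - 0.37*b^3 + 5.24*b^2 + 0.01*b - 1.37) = -3.83*b^6 + 2.02*b^5 - 1.23*b^4 + 3.0*b^3 + 4.32*b^2 - 1.75*b - 1.75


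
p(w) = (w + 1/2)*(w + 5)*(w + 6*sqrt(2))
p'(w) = (w + 1/2)*(w + 5) + (w + 1/2)*(w + 6*sqrt(2)) + (w + 5)*(w + 6*sqrt(2))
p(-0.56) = -2.11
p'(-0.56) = 34.45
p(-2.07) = -29.51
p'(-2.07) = 4.12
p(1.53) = 132.76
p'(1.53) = 98.99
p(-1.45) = -23.73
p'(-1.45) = 14.92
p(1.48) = 127.86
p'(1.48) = 97.14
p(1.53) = 132.76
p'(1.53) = 98.99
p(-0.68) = -6.07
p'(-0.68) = 31.54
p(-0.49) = 0.36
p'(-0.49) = 36.18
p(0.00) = 21.21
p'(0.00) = 49.17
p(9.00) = 2325.54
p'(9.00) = 543.90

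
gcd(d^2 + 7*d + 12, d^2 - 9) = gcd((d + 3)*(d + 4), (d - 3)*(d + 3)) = d + 3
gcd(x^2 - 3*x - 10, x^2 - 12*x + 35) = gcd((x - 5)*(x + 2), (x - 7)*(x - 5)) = x - 5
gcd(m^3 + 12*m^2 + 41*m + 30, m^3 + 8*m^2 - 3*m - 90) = m^2 + 11*m + 30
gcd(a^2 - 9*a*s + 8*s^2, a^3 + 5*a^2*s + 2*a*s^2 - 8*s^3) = -a + s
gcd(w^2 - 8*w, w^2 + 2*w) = w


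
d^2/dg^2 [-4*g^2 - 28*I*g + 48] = -8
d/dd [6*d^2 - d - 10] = 12*d - 1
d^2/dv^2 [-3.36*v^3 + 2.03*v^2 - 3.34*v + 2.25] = 4.06 - 20.16*v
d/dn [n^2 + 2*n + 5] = 2*n + 2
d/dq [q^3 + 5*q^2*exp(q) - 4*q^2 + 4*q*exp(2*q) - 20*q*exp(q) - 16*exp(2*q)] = 5*q^2*exp(q) + 3*q^2 + 8*q*exp(2*q) - 10*q*exp(q) - 8*q - 28*exp(2*q) - 20*exp(q)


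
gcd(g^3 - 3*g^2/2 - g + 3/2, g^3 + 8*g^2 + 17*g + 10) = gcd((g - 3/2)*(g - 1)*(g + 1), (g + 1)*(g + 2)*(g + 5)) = g + 1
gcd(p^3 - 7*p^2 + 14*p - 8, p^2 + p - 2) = p - 1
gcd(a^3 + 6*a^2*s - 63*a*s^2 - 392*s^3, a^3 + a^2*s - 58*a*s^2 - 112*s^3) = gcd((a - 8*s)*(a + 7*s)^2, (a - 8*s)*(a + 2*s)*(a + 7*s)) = -a^2 + a*s + 56*s^2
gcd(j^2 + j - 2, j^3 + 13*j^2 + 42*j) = 1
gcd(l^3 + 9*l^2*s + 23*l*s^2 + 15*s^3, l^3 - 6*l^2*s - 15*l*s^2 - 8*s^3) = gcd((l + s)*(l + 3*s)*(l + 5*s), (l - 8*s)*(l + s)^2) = l + s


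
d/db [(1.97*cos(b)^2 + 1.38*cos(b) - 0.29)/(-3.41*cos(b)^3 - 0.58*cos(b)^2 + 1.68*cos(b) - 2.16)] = (-6.7177*cos(b)^4 - 9.4116*cos(b)^3 - 1.1433*cos(b)^2 + 8.8468*cos(b) + 2.4936)*sin(b)/(11.6281*cos(b)^6 + 3.9556*cos(b)^5 - 11.1212*cos(b)^4 + 12.7824*cos(b)^3 + 5.328*cos(b)^2 - 7.2576*cos(b) + 4.6656)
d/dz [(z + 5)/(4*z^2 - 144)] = (z^2 - 2*z*(z + 5) - 36)/(4*(z^2 - 36)^2)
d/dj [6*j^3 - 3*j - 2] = 18*j^2 - 3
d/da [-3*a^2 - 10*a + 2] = -6*a - 10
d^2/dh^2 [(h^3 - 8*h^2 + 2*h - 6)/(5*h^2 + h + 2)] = 6*(27*h^3 - 68*h^2 - 46*h + 6)/(125*h^6 + 75*h^5 + 165*h^4 + 61*h^3 + 66*h^2 + 12*h + 8)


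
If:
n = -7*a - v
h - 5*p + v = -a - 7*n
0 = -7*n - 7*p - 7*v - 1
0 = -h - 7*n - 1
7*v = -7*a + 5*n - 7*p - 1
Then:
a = -24/3493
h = -485/499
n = -2/499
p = -667/3493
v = 26/499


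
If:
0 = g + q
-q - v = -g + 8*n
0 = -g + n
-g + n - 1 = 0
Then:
No Solution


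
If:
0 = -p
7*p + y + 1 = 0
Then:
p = 0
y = -1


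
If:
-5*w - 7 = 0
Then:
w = -7/5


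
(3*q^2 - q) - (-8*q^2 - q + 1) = 11*q^2 - 1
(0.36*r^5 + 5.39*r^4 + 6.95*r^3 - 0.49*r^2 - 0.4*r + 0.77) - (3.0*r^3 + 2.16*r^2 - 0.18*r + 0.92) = 0.36*r^5 + 5.39*r^4 + 3.95*r^3 - 2.65*r^2 - 0.22*r - 0.15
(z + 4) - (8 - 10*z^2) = 10*z^2 + z - 4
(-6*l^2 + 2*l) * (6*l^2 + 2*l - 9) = -36*l^4 + 58*l^2 - 18*l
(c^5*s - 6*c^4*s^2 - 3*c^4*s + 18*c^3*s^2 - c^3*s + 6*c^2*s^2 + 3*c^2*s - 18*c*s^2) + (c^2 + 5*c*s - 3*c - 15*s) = c^5*s - 6*c^4*s^2 - 3*c^4*s + 18*c^3*s^2 - c^3*s + 6*c^2*s^2 + 3*c^2*s + c^2 - 18*c*s^2 + 5*c*s - 3*c - 15*s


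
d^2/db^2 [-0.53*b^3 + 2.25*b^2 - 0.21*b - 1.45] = 4.5 - 3.18*b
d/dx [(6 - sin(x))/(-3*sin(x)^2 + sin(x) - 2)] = (-3*sin(x)^2 + 36*sin(x) - 4)*cos(x)/(3*sin(x)^2 - sin(x) + 2)^2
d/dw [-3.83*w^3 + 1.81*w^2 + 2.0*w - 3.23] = -11.49*w^2 + 3.62*w + 2.0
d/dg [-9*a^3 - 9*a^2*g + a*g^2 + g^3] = -9*a^2 + 2*a*g + 3*g^2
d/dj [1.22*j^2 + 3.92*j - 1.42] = 2.44*j + 3.92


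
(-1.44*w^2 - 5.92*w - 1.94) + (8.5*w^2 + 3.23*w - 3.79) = 7.06*w^2 - 2.69*w - 5.73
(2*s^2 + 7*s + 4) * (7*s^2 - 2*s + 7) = 14*s^4 + 45*s^3 + 28*s^2 + 41*s + 28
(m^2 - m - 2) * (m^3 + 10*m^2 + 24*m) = m^5 + 9*m^4 + 12*m^3 - 44*m^2 - 48*m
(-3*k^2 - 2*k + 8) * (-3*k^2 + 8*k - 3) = 9*k^4 - 18*k^3 - 31*k^2 + 70*k - 24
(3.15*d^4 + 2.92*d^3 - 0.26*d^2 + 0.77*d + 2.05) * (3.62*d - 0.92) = 11.403*d^5 + 7.6724*d^4 - 3.6276*d^3 + 3.0266*d^2 + 6.7126*d - 1.886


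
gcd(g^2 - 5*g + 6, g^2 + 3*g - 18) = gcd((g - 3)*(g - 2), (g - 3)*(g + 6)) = g - 3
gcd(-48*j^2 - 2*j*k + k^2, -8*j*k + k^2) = 8*j - k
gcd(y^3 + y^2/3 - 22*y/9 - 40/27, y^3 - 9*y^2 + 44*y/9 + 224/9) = y + 4/3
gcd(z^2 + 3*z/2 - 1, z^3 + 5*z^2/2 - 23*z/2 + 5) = z - 1/2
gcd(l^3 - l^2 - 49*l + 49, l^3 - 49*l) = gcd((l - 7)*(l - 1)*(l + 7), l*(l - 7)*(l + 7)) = l^2 - 49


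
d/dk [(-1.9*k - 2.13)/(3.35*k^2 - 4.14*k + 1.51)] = (6.365*k^2 + 14.271*k - 11.6872)/(11.2225*k^4 - 27.738*k^3 + 27.2566*k^2 - 12.5028*k + 2.2801)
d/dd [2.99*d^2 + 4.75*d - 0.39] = 5.98*d + 4.75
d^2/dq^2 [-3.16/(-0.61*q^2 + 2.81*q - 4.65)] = (-2.351672*q^2 + 10.833112*q + 3.16*(1.22*q - 2.81)*(2.44*q - 5.62) - 17.92668)/(0.61*q^2 - 2.81*q + 4.65)^3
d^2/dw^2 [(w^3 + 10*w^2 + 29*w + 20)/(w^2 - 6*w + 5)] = 120*(2*w^3 - 3*w^2 - 12*w + 29)/(w^6 - 18*w^5 + 123*w^4 - 396*w^3 + 615*w^2 - 450*w + 125)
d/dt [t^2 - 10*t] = 2*t - 10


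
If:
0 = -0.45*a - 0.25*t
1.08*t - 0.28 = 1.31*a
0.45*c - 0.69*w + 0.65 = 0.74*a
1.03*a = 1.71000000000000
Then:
No Solution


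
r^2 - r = r*(r - 1)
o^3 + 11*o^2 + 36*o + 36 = (o + 2)*(o + 3)*(o + 6)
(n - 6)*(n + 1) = n^2 - 5*n - 6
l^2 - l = l*(l - 1)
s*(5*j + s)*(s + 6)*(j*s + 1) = 5*j^2*s^3 + 30*j^2*s^2 + j*s^4 + 6*j*s^3 + 5*j*s^2 + 30*j*s + s^3 + 6*s^2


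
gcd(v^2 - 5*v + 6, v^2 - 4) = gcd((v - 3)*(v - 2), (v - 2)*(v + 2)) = v - 2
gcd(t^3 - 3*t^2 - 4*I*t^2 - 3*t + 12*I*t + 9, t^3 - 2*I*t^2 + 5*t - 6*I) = t^2 - 4*I*t - 3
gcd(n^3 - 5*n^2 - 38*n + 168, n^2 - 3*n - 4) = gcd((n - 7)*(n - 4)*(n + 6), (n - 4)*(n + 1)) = n - 4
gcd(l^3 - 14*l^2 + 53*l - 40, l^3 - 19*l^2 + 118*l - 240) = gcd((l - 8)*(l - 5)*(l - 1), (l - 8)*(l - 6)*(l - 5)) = l^2 - 13*l + 40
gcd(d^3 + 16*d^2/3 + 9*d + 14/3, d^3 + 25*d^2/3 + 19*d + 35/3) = d^2 + 10*d/3 + 7/3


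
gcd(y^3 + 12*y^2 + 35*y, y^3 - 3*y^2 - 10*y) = y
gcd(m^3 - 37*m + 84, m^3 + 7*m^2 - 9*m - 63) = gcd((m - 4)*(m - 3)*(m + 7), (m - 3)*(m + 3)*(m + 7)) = m^2 + 4*m - 21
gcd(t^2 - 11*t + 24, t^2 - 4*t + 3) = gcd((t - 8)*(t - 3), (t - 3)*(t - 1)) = t - 3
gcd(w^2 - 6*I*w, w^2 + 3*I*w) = w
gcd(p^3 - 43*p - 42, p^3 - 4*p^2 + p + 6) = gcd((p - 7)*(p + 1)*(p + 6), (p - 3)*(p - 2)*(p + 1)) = p + 1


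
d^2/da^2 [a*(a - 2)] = 2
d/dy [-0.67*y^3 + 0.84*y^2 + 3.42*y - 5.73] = -2.01*y^2 + 1.68*y + 3.42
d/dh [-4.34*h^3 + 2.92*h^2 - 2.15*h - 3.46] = -13.02*h^2 + 5.84*h - 2.15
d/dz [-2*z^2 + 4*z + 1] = 4 - 4*z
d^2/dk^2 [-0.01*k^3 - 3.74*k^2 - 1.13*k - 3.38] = -0.06*k - 7.48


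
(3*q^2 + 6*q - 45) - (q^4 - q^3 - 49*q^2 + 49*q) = -q^4 + q^3 + 52*q^2 - 43*q - 45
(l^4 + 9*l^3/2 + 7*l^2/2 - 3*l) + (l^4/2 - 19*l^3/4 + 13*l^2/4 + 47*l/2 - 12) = 3*l^4/2 - l^3/4 + 27*l^2/4 + 41*l/2 - 12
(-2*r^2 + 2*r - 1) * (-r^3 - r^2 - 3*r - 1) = 2*r^5 + 5*r^3 - 3*r^2 + r + 1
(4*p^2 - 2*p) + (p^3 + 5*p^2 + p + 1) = p^3 + 9*p^2 - p + 1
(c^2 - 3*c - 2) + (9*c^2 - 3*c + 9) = 10*c^2 - 6*c + 7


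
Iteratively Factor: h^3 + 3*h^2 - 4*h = (h - 1)*(h^2 + 4*h) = h*(h - 1)*(h + 4)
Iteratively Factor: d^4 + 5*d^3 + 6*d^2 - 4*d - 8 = (d + 2)*(d^3 + 3*d^2 - 4) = (d + 2)^2*(d^2 + d - 2) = (d + 2)^3*(d - 1)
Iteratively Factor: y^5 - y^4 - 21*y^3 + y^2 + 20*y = (y + 1)*(y^4 - 2*y^3 - 19*y^2 + 20*y) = (y + 1)*(y + 4)*(y^3 - 6*y^2 + 5*y) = (y - 1)*(y + 1)*(y + 4)*(y^2 - 5*y) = y*(y - 1)*(y + 1)*(y + 4)*(y - 5)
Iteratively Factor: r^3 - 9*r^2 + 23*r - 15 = (r - 1)*(r^2 - 8*r + 15) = (r - 5)*(r - 1)*(r - 3)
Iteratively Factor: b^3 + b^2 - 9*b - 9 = (b + 1)*(b^2 - 9) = (b - 3)*(b + 1)*(b + 3)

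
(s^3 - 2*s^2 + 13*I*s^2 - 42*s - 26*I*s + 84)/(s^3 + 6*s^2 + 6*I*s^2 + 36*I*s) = (s^2 + s*(-2 + 7*I) - 14*I)/(s*(s + 6))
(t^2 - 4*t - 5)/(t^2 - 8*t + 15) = (t + 1)/(t - 3)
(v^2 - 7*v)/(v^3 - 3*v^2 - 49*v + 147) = v/(v^2 + 4*v - 21)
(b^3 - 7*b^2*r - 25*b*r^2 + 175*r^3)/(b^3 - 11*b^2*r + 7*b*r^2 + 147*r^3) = (-b^2 + 25*r^2)/(-b^2 + 4*b*r + 21*r^2)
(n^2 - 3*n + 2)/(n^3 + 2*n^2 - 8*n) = (n - 1)/(n*(n + 4))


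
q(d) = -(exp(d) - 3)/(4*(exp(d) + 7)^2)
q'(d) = (exp(d) - 3)*exp(d)/(2*(exp(d) + 7)^3) - exp(d)/(4*(exp(d) + 7)^2)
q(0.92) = 0.00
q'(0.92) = -0.01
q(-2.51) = 0.01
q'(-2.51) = -0.00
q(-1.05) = 0.01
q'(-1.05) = -0.00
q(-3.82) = 0.02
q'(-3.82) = -0.00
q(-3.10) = 0.01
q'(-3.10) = -0.00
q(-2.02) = 0.01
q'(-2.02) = -0.00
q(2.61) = -0.01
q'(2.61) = 0.00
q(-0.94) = 0.01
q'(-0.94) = -0.00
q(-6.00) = 0.02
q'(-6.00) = 0.00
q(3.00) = -0.00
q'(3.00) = 0.00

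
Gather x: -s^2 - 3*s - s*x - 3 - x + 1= -s^2 - 3*s + x*(-s - 1) - 2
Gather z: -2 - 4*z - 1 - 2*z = -6*z - 3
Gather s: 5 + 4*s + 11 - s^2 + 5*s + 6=-s^2 + 9*s + 22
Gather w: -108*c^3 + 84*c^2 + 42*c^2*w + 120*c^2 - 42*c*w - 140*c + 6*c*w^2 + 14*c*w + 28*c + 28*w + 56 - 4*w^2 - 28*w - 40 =-108*c^3 + 204*c^2 - 112*c + w^2*(6*c - 4) + w*(42*c^2 - 28*c) + 16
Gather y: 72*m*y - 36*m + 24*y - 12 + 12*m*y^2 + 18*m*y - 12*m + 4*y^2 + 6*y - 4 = -48*m + y^2*(12*m + 4) + y*(90*m + 30) - 16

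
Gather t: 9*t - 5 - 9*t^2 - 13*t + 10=-9*t^2 - 4*t + 5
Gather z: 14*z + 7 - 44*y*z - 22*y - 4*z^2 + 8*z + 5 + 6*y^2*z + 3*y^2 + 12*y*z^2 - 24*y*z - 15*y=3*y^2 - 37*y + z^2*(12*y - 4) + z*(6*y^2 - 68*y + 22) + 12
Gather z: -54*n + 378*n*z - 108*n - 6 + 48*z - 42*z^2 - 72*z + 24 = -162*n - 42*z^2 + z*(378*n - 24) + 18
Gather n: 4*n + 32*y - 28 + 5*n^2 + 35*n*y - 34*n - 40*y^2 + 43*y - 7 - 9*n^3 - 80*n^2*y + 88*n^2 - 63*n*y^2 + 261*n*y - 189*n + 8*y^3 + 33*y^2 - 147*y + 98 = -9*n^3 + n^2*(93 - 80*y) + n*(-63*y^2 + 296*y - 219) + 8*y^3 - 7*y^2 - 72*y + 63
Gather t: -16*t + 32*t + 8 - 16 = 16*t - 8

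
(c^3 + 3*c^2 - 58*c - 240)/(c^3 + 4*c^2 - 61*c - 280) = (c + 6)/(c + 7)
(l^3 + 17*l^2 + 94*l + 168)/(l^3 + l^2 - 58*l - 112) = (l^2 + 10*l + 24)/(l^2 - 6*l - 16)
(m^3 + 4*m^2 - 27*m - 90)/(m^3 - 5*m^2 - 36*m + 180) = (m + 3)/(m - 6)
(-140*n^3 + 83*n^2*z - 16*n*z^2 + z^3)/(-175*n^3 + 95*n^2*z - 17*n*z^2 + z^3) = (-4*n + z)/(-5*n + z)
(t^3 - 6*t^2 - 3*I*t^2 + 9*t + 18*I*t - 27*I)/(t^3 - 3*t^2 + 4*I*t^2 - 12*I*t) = (t^2 - 3*t*(1 + I) + 9*I)/(t*(t + 4*I))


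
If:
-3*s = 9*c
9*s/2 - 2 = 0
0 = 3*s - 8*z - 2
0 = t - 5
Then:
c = -4/27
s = 4/9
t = 5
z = -1/12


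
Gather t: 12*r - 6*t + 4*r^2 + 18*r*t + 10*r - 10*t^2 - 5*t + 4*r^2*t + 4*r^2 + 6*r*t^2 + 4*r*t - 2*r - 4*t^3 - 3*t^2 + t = 8*r^2 + 20*r - 4*t^3 + t^2*(6*r - 13) + t*(4*r^2 + 22*r - 10)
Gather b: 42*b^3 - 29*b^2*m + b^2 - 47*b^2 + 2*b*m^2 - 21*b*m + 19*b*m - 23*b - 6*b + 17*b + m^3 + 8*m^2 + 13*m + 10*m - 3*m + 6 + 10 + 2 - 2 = 42*b^3 + b^2*(-29*m - 46) + b*(2*m^2 - 2*m - 12) + m^3 + 8*m^2 + 20*m + 16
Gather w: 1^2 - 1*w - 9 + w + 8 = 0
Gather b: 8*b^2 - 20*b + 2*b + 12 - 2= 8*b^2 - 18*b + 10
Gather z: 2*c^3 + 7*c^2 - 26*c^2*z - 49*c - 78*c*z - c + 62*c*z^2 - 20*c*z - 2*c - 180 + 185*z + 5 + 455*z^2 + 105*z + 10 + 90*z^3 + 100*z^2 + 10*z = 2*c^3 + 7*c^2 - 52*c + 90*z^3 + z^2*(62*c + 555) + z*(-26*c^2 - 98*c + 300) - 165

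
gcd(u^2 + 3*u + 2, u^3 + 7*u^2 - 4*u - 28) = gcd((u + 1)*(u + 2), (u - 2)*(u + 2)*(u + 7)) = u + 2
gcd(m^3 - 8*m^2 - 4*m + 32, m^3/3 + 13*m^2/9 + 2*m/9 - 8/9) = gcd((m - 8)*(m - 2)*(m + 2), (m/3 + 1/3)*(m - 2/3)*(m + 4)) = 1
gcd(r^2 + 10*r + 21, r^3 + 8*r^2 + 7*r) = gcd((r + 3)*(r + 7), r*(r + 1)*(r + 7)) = r + 7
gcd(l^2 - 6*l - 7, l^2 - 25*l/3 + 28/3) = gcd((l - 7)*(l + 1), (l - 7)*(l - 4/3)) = l - 7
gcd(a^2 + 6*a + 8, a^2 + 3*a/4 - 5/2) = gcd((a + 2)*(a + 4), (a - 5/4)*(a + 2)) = a + 2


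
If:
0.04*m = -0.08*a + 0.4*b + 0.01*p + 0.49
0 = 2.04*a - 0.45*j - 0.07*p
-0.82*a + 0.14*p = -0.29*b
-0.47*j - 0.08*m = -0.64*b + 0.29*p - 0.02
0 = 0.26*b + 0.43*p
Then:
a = -0.47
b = -1.88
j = -2.31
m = -5.34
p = 1.14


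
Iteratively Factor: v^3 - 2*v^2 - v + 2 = (v - 1)*(v^2 - v - 2) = (v - 1)*(v + 1)*(v - 2)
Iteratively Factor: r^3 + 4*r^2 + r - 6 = (r + 3)*(r^2 + r - 2) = (r + 2)*(r + 3)*(r - 1)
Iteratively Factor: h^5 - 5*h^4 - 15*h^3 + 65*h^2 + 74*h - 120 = (h - 5)*(h^4 - 15*h^2 - 10*h + 24) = (h - 5)*(h + 2)*(h^3 - 2*h^2 - 11*h + 12) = (h - 5)*(h + 2)*(h + 3)*(h^2 - 5*h + 4) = (h - 5)*(h - 4)*(h + 2)*(h + 3)*(h - 1)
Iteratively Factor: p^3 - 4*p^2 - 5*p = (p + 1)*(p^2 - 5*p) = (p - 5)*(p + 1)*(p)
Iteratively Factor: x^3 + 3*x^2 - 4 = (x + 2)*(x^2 + x - 2) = (x + 2)^2*(x - 1)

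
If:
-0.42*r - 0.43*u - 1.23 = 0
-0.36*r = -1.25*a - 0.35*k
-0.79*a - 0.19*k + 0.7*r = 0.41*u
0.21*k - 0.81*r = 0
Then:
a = 0.94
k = -4.55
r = -1.18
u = -1.71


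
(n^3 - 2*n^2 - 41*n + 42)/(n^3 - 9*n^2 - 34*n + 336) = (n - 1)/(n - 8)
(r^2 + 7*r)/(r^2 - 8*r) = (r + 7)/(r - 8)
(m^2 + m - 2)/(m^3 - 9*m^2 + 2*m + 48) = (m - 1)/(m^2 - 11*m + 24)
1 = 1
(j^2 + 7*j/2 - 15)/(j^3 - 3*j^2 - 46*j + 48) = (j - 5/2)/(j^2 - 9*j + 8)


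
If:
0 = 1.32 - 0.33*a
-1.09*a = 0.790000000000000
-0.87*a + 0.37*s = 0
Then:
No Solution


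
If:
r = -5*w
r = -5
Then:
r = -5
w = 1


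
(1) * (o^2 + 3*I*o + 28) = o^2 + 3*I*o + 28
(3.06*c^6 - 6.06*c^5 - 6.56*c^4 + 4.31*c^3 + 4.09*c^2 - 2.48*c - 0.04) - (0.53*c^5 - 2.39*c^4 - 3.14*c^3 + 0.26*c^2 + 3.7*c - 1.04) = 3.06*c^6 - 6.59*c^5 - 4.17*c^4 + 7.45*c^3 + 3.83*c^2 - 6.18*c + 1.0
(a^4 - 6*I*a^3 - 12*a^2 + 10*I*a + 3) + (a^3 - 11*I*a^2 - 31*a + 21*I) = a^4 + a^3 - 6*I*a^3 - 12*a^2 - 11*I*a^2 - 31*a + 10*I*a + 3 + 21*I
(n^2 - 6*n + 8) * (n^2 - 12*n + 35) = n^4 - 18*n^3 + 115*n^2 - 306*n + 280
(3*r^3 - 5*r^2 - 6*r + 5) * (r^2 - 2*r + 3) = 3*r^5 - 11*r^4 + 13*r^3 + 2*r^2 - 28*r + 15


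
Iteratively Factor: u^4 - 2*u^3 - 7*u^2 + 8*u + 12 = (u + 1)*(u^3 - 3*u^2 - 4*u + 12) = (u - 3)*(u + 1)*(u^2 - 4) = (u - 3)*(u - 2)*(u + 1)*(u + 2)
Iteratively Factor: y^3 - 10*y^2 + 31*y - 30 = (y - 2)*(y^2 - 8*y + 15) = (y - 5)*(y - 2)*(y - 3)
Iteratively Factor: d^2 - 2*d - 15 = (d - 5)*(d + 3)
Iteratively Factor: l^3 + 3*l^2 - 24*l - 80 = (l - 5)*(l^2 + 8*l + 16) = (l - 5)*(l + 4)*(l + 4)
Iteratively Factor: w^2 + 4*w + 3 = (w + 1)*(w + 3)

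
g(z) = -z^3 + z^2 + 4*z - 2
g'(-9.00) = -257.00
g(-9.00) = 772.00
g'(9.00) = -221.00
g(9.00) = -614.00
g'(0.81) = 3.65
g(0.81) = 1.36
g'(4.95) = -59.61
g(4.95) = -78.98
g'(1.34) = 1.29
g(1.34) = 2.75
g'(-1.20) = -2.72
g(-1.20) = -3.63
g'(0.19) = 4.27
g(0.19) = -1.21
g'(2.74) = -13.04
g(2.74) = -4.10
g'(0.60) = 4.12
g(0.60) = 0.54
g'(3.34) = -22.79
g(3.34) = -14.74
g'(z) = -3*z^2 + 2*z + 4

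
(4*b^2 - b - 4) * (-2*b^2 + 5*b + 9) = -8*b^4 + 22*b^3 + 39*b^2 - 29*b - 36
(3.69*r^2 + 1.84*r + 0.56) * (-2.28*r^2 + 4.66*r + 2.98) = -8.4132*r^4 + 13.0002*r^3 + 18.2938*r^2 + 8.0928*r + 1.6688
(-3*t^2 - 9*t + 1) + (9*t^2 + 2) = 6*t^2 - 9*t + 3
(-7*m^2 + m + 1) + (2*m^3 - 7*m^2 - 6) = 2*m^3 - 14*m^2 + m - 5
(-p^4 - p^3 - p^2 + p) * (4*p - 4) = -4*p^5 + 8*p^2 - 4*p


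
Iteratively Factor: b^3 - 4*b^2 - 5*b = (b - 5)*(b^2 + b) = b*(b - 5)*(b + 1)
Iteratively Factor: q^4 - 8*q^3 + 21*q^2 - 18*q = (q)*(q^3 - 8*q^2 + 21*q - 18) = q*(q - 2)*(q^2 - 6*q + 9) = q*(q - 3)*(q - 2)*(q - 3)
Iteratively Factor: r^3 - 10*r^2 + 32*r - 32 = (r - 2)*(r^2 - 8*r + 16) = (r - 4)*(r - 2)*(r - 4)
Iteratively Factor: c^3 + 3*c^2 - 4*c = (c - 1)*(c^2 + 4*c) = (c - 1)*(c + 4)*(c)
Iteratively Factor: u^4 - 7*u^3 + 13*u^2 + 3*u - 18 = (u - 3)*(u^3 - 4*u^2 + u + 6) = (u - 3)*(u + 1)*(u^2 - 5*u + 6) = (u - 3)^2*(u + 1)*(u - 2)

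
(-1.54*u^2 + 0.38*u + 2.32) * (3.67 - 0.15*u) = 0.231*u^3 - 5.7088*u^2 + 1.0466*u + 8.5144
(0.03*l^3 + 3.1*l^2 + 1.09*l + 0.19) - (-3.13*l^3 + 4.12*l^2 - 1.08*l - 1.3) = 3.16*l^3 - 1.02*l^2 + 2.17*l + 1.49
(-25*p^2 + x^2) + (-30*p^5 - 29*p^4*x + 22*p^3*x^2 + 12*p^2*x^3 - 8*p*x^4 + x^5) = -30*p^5 - 29*p^4*x + 22*p^3*x^2 + 12*p^2*x^3 - 25*p^2 - 8*p*x^4 + x^5 + x^2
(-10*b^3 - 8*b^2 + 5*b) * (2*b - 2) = -20*b^4 + 4*b^3 + 26*b^2 - 10*b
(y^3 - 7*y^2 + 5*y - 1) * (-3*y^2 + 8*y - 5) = -3*y^5 + 29*y^4 - 76*y^3 + 78*y^2 - 33*y + 5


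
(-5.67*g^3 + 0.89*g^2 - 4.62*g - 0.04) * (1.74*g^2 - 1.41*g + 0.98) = -9.8658*g^5 + 9.5433*g^4 - 14.8503*g^3 + 7.3168*g^2 - 4.4712*g - 0.0392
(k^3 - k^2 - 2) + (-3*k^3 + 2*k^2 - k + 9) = -2*k^3 + k^2 - k + 7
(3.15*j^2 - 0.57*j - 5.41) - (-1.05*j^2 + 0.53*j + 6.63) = 4.2*j^2 - 1.1*j - 12.04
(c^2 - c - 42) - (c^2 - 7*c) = 6*c - 42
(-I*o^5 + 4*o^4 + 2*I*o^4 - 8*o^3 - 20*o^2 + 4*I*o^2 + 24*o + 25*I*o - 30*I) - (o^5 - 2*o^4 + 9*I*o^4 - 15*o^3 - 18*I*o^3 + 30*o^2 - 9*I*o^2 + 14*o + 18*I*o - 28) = -o^5 - I*o^5 + 6*o^4 - 7*I*o^4 + 7*o^3 + 18*I*o^3 - 50*o^2 + 13*I*o^2 + 10*o + 7*I*o + 28 - 30*I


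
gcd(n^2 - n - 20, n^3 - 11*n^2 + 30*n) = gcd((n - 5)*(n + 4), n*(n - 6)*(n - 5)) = n - 5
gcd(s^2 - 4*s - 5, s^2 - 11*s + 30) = s - 5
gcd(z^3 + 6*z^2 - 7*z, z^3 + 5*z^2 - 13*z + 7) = z^2 + 6*z - 7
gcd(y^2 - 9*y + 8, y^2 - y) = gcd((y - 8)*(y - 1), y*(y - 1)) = y - 1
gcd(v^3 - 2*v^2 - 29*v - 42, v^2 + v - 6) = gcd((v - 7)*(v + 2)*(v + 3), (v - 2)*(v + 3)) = v + 3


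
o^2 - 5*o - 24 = (o - 8)*(o + 3)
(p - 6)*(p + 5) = p^2 - p - 30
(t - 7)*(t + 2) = t^2 - 5*t - 14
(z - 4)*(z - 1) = z^2 - 5*z + 4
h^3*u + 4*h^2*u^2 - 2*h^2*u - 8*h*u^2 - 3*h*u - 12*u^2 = (h - 3)*(h + 4*u)*(h*u + u)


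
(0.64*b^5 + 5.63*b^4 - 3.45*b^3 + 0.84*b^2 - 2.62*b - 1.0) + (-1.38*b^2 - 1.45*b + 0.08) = 0.64*b^5 + 5.63*b^4 - 3.45*b^3 - 0.54*b^2 - 4.07*b - 0.92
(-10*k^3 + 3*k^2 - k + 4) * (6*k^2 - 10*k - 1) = -60*k^5 + 118*k^4 - 26*k^3 + 31*k^2 - 39*k - 4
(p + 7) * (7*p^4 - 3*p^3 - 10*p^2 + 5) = 7*p^5 + 46*p^4 - 31*p^3 - 70*p^2 + 5*p + 35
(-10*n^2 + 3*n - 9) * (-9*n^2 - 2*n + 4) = 90*n^4 - 7*n^3 + 35*n^2 + 30*n - 36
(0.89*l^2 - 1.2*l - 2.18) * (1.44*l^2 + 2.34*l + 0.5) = 1.2816*l^4 + 0.3546*l^3 - 5.5022*l^2 - 5.7012*l - 1.09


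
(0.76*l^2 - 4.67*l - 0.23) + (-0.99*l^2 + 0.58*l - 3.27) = -0.23*l^2 - 4.09*l - 3.5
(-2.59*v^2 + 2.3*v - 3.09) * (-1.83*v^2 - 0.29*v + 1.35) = 4.7397*v^4 - 3.4579*v^3 + 1.4912*v^2 + 4.0011*v - 4.1715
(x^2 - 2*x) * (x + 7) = x^3 + 5*x^2 - 14*x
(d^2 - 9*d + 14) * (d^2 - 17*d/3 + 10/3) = d^4 - 44*d^3/3 + 205*d^2/3 - 328*d/3 + 140/3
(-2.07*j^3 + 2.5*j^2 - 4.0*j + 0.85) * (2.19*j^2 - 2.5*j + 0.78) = -4.5333*j^5 + 10.65*j^4 - 16.6246*j^3 + 13.8115*j^2 - 5.245*j + 0.663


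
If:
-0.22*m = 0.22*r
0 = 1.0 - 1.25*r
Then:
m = -0.80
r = 0.80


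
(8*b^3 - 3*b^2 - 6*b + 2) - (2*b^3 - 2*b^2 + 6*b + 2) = 6*b^3 - b^2 - 12*b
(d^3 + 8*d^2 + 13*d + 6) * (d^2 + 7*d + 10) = d^5 + 15*d^4 + 79*d^3 + 177*d^2 + 172*d + 60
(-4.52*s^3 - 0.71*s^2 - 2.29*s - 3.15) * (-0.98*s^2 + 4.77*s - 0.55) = 4.4296*s^5 - 20.8646*s^4 + 1.3435*s^3 - 7.4458*s^2 - 13.766*s + 1.7325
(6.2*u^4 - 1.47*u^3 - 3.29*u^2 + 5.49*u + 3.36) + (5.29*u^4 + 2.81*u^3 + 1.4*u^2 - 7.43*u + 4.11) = 11.49*u^4 + 1.34*u^3 - 1.89*u^2 - 1.94*u + 7.47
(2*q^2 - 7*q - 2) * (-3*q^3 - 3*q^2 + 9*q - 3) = -6*q^5 + 15*q^4 + 45*q^3 - 63*q^2 + 3*q + 6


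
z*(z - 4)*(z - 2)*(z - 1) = z^4 - 7*z^3 + 14*z^2 - 8*z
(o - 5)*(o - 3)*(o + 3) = o^3 - 5*o^2 - 9*o + 45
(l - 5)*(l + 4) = l^2 - l - 20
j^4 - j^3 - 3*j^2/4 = j^2*(j - 3/2)*(j + 1/2)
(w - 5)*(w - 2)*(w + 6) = w^3 - w^2 - 32*w + 60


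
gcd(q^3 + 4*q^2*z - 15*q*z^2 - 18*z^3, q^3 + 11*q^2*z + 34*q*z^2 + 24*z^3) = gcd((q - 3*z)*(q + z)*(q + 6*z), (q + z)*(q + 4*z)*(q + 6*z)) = q^2 + 7*q*z + 6*z^2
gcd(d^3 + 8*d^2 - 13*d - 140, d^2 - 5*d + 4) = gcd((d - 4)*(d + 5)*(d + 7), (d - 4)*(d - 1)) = d - 4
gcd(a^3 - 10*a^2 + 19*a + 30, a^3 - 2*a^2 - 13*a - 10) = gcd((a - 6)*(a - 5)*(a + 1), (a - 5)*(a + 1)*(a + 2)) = a^2 - 4*a - 5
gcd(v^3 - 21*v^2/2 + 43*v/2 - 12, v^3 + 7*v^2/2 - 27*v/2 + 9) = v^2 - 5*v/2 + 3/2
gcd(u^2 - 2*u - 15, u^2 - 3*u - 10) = u - 5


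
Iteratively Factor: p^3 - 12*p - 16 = (p + 2)*(p^2 - 2*p - 8) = (p + 2)^2*(p - 4)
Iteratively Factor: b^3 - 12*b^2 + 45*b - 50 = (b - 2)*(b^2 - 10*b + 25) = (b - 5)*(b - 2)*(b - 5)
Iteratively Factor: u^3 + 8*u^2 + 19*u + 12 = (u + 1)*(u^2 + 7*u + 12) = (u + 1)*(u + 3)*(u + 4)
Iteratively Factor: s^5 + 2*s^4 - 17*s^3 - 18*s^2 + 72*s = (s - 3)*(s^4 + 5*s^3 - 2*s^2 - 24*s) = s*(s - 3)*(s^3 + 5*s^2 - 2*s - 24) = s*(s - 3)*(s + 3)*(s^2 + 2*s - 8) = s*(s - 3)*(s - 2)*(s + 3)*(s + 4)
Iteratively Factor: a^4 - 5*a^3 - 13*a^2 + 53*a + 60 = (a + 3)*(a^3 - 8*a^2 + 11*a + 20) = (a - 5)*(a + 3)*(a^2 - 3*a - 4) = (a - 5)*(a - 4)*(a + 3)*(a + 1)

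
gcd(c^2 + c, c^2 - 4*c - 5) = c + 1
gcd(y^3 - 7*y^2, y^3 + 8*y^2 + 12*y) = y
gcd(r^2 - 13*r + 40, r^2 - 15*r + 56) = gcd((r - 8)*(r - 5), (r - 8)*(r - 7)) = r - 8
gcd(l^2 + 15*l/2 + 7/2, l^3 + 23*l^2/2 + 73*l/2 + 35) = l + 7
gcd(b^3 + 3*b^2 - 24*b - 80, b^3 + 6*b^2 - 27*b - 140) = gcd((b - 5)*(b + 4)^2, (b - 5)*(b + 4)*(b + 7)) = b^2 - b - 20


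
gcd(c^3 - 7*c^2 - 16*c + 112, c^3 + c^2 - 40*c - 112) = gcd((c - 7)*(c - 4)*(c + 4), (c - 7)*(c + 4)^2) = c^2 - 3*c - 28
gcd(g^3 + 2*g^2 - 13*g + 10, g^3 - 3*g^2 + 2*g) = g^2 - 3*g + 2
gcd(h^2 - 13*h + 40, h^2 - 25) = h - 5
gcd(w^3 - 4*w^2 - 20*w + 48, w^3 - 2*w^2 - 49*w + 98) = w - 2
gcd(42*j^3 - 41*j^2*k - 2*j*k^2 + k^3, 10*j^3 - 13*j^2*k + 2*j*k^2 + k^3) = j - k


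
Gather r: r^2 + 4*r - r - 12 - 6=r^2 + 3*r - 18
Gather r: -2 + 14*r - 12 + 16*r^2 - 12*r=16*r^2 + 2*r - 14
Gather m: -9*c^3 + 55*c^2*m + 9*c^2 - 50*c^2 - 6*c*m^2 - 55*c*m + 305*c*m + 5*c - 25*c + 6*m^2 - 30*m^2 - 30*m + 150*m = -9*c^3 - 41*c^2 - 20*c + m^2*(-6*c - 24) + m*(55*c^2 + 250*c + 120)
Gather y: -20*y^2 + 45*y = -20*y^2 + 45*y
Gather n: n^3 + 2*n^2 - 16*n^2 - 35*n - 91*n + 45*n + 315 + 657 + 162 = n^3 - 14*n^2 - 81*n + 1134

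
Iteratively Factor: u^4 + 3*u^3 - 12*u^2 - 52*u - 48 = (u + 3)*(u^3 - 12*u - 16) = (u + 2)*(u + 3)*(u^2 - 2*u - 8) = (u + 2)^2*(u + 3)*(u - 4)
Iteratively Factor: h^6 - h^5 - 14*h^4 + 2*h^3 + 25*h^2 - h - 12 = (h + 1)*(h^5 - 2*h^4 - 12*h^3 + 14*h^2 + 11*h - 12) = (h - 4)*(h + 1)*(h^4 + 2*h^3 - 4*h^2 - 2*h + 3) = (h - 4)*(h - 1)*(h + 1)*(h^3 + 3*h^2 - h - 3) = (h - 4)*(h - 1)*(h + 1)*(h + 3)*(h^2 - 1) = (h - 4)*(h - 1)^2*(h + 1)*(h + 3)*(h + 1)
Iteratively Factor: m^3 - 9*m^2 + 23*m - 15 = (m - 5)*(m^2 - 4*m + 3) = (m - 5)*(m - 1)*(m - 3)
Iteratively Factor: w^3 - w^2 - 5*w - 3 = (w + 1)*(w^2 - 2*w - 3) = (w - 3)*(w + 1)*(w + 1)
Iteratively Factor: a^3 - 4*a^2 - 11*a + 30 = (a - 2)*(a^2 - 2*a - 15) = (a - 5)*(a - 2)*(a + 3)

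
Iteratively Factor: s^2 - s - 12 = (s + 3)*(s - 4)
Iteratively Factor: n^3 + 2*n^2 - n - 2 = (n - 1)*(n^2 + 3*n + 2) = (n - 1)*(n + 1)*(n + 2)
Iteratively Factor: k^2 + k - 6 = (k + 3)*(k - 2)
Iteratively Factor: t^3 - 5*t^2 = (t)*(t^2 - 5*t) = t^2*(t - 5)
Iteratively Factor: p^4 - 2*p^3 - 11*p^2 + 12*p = (p - 4)*(p^3 + 2*p^2 - 3*p) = p*(p - 4)*(p^2 + 2*p - 3) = p*(p - 4)*(p - 1)*(p + 3)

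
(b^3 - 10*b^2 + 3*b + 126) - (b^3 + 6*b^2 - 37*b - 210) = -16*b^2 + 40*b + 336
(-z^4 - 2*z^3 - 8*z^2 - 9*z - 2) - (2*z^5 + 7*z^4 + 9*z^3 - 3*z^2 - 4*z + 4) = -2*z^5 - 8*z^4 - 11*z^3 - 5*z^2 - 5*z - 6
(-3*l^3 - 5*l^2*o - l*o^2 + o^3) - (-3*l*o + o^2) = -3*l^3 - 5*l^2*o - l*o^2 + 3*l*o + o^3 - o^2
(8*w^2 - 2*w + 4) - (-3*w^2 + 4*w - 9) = 11*w^2 - 6*w + 13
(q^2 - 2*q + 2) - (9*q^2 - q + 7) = -8*q^2 - q - 5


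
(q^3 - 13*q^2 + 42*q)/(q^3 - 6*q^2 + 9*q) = (q^2 - 13*q + 42)/(q^2 - 6*q + 9)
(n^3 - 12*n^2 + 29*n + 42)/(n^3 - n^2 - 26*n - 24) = (n - 7)/(n + 4)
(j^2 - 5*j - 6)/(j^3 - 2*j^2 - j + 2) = (j - 6)/(j^2 - 3*j + 2)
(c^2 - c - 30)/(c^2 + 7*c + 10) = (c - 6)/(c + 2)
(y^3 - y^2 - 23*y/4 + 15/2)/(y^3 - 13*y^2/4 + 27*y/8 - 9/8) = 2*(2*y^2 + y - 10)/(4*y^2 - 7*y + 3)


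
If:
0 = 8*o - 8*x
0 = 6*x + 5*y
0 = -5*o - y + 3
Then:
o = 15/19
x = 15/19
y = -18/19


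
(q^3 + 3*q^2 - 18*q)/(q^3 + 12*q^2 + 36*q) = (q - 3)/(q + 6)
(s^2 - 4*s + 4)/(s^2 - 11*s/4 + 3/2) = 4*(s - 2)/(4*s - 3)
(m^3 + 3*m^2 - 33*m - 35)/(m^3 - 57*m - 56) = (m - 5)/(m - 8)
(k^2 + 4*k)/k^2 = (k + 4)/k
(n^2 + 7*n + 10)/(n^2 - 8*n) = (n^2 + 7*n + 10)/(n*(n - 8))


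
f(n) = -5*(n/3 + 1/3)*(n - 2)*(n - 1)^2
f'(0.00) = -5.00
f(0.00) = 3.33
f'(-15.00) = 25920.00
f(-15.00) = -101546.67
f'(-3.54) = 490.52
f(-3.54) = -483.40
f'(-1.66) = 72.36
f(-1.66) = -28.49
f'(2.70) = -35.87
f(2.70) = -12.48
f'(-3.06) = 336.67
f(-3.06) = -286.36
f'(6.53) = -1243.45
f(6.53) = -1738.57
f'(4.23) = -255.29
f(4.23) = -202.80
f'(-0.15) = -4.14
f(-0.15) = 4.03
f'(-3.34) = 421.87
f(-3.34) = -392.27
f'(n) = -5*(n/3 + 1/3)*(n - 2)*(2*n - 2) - 5*(n/3 + 1/3)*(n - 1)^2 - 5*(n - 2)*(n - 1)^2/3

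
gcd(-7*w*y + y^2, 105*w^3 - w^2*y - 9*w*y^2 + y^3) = -7*w + y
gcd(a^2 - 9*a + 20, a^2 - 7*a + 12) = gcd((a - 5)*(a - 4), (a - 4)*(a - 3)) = a - 4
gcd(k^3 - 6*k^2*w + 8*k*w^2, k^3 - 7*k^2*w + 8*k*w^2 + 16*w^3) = -k + 4*w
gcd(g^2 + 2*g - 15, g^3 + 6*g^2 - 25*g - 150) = g + 5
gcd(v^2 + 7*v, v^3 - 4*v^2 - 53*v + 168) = v + 7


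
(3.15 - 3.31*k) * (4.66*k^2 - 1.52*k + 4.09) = -15.4246*k^3 + 19.7102*k^2 - 18.3259*k + 12.8835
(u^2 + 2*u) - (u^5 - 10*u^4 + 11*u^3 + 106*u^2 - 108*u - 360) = -u^5 + 10*u^4 - 11*u^3 - 105*u^2 + 110*u + 360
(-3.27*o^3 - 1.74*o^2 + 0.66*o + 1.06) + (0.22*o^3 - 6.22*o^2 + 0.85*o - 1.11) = -3.05*o^3 - 7.96*o^2 + 1.51*o - 0.05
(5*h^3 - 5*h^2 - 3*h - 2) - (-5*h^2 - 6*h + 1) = 5*h^3 + 3*h - 3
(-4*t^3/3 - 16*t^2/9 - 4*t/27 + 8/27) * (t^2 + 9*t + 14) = -4*t^5/3 - 124*t^4/9 - 940*t^3/27 - 700*t^2/27 + 16*t/27 + 112/27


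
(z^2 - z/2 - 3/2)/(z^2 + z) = (z - 3/2)/z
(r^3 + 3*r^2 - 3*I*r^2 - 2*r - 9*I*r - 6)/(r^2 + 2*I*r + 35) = (r^3 + 3*r^2*(1 - I) - r*(2 + 9*I) - 6)/(r^2 + 2*I*r + 35)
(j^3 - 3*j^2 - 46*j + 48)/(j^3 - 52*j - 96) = (j - 1)/(j + 2)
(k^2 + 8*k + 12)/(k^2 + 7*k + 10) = (k + 6)/(k + 5)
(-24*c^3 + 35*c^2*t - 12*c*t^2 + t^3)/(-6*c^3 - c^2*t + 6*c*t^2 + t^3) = (24*c^2 - 11*c*t + t^2)/(6*c^2 + 7*c*t + t^2)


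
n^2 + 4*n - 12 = (n - 2)*(n + 6)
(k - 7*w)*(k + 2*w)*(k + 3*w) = k^3 - 2*k^2*w - 29*k*w^2 - 42*w^3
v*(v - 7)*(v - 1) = v^3 - 8*v^2 + 7*v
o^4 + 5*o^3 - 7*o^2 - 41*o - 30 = (o - 3)*(o + 1)*(o + 2)*(o + 5)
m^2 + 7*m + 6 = (m + 1)*(m + 6)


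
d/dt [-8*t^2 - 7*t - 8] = -16*t - 7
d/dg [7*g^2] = 14*g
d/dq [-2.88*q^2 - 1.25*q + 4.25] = -5.76*q - 1.25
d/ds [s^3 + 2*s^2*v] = s*(3*s + 4*v)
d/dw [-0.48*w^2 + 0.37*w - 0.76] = 0.37 - 0.96*w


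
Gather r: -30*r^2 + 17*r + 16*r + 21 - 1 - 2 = -30*r^2 + 33*r + 18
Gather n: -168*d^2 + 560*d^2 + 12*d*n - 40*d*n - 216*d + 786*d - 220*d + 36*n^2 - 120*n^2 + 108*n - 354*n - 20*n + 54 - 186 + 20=392*d^2 + 350*d - 84*n^2 + n*(-28*d - 266) - 112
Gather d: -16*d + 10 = 10 - 16*d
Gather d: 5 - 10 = -5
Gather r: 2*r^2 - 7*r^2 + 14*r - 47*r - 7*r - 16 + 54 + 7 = -5*r^2 - 40*r + 45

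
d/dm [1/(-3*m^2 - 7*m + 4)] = (6*m + 7)/(3*m^2 + 7*m - 4)^2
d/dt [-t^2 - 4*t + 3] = -2*t - 4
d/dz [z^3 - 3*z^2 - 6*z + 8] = 3*z^2 - 6*z - 6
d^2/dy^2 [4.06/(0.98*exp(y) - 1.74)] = (3.899224*exp(y) + 6.923112)*exp(y)/(0.98*exp(y) - 1.74)^3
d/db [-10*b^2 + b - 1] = 1 - 20*b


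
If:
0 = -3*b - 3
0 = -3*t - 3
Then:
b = -1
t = -1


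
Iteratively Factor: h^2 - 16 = (h - 4)*(h + 4)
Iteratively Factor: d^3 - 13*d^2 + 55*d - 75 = (d - 5)*(d^2 - 8*d + 15) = (d - 5)*(d - 3)*(d - 5)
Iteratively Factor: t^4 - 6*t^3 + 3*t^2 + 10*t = (t - 2)*(t^3 - 4*t^2 - 5*t) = (t - 5)*(t - 2)*(t^2 + t) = (t - 5)*(t - 2)*(t + 1)*(t)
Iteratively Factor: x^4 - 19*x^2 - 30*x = (x + 2)*(x^3 - 2*x^2 - 15*x) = (x - 5)*(x + 2)*(x^2 + 3*x) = (x - 5)*(x + 2)*(x + 3)*(x)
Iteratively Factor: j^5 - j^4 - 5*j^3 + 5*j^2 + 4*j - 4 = (j + 1)*(j^4 - 2*j^3 - 3*j^2 + 8*j - 4) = (j - 2)*(j + 1)*(j^3 - 3*j + 2) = (j - 2)*(j + 1)*(j + 2)*(j^2 - 2*j + 1) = (j - 2)*(j - 1)*(j + 1)*(j + 2)*(j - 1)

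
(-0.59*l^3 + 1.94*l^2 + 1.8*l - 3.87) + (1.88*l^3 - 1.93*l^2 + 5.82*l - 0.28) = 1.29*l^3 + 0.01*l^2 + 7.62*l - 4.15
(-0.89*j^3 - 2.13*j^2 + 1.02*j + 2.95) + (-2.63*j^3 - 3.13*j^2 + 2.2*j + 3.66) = -3.52*j^3 - 5.26*j^2 + 3.22*j + 6.61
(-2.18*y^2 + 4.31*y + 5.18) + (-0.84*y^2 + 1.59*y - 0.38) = -3.02*y^2 + 5.9*y + 4.8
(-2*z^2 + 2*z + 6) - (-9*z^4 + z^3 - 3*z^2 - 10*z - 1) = 9*z^4 - z^3 + z^2 + 12*z + 7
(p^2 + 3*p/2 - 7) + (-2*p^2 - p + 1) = -p^2 + p/2 - 6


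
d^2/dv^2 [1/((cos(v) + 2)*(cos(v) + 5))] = (-4*sin(v)^4 + 11*sin(v)^2 + 385*cos(v)/4 - 21*cos(3*v)/4 + 71)/((cos(v) + 2)^3*(cos(v) + 5)^3)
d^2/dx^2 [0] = 0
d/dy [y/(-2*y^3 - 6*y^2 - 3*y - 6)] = 2*(2*y^3 + 3*y^2 - 3)/(4*y^6 + 24*y^5 + 48*y^4 + 60*y^3 + 81*y^2 + 36*y + 36)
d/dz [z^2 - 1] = 2*z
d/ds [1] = 0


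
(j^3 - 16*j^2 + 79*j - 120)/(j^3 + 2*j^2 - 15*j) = (j^2 - 13*j + 40)/(j*(j + 5))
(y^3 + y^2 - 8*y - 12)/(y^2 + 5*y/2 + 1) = 2*(y^2 - y - 6)/(2*y + 1)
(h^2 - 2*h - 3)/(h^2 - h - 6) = (h + 1)/(h + 2)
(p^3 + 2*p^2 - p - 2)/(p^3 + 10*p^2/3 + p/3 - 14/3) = 3*(p + 1)/(3*p + 7)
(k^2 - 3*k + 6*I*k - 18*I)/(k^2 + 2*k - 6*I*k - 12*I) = (k^2 + k*(-3 + 6*I) - 18*I)/(k^2 + k*(2 - 6*I) - 12*I)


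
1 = 1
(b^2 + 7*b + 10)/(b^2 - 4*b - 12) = (b + 5)/(b - 6)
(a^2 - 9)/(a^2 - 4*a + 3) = (a + 3)/(a - 1)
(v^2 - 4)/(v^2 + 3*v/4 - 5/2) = 4*(v - 2)/(4*v - 5)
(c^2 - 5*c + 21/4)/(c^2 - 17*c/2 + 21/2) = (c - 7/2)/(c - 7)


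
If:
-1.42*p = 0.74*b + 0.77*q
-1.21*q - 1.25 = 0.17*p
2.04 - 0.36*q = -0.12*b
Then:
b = -26.70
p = 15.67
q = -3.23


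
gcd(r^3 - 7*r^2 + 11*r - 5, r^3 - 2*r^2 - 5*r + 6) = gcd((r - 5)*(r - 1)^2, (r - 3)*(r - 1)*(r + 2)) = r - 1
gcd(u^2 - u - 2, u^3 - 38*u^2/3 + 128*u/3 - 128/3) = u - 2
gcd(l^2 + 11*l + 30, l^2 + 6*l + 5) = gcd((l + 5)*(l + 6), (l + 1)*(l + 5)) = l + 5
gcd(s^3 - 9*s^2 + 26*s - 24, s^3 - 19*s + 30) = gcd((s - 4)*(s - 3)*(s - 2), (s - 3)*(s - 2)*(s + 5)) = s^2 - 5*s + 6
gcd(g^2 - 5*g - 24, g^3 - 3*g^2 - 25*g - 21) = g + 3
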